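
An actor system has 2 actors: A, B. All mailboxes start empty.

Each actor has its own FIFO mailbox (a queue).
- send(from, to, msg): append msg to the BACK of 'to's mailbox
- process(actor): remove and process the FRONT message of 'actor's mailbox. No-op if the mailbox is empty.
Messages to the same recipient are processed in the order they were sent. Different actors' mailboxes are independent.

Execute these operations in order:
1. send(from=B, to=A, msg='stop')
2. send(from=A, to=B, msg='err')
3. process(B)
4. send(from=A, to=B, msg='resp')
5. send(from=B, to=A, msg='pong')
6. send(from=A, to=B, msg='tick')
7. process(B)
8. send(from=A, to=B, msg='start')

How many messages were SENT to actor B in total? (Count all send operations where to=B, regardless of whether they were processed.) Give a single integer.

After 1 (send(from=B, to=A, msg='stop')): A:[stop] B:[]
After 2 (send(from=A, to=B, msg='err')): A:[stop] B:[err]
After 3 (process(B)): A:[stop] B:[]
After 4 (send(from=A, to=B, msg='resp')): A:[stop] B:[resp]
After 5 (send(from=B, to=A, msg='pong')): A:[stop,pong] B:[resp]
After 6 (send(from=A, to=B, msg='tick')): A:[stop,pong] B:[resp,tick]
After 7 (process(B)): A:[stop,pong] B:[tick]
After 8 (send(from=A, to=B, msg='start')): A:[stop,pong] B:[tick,start]

Answer: 4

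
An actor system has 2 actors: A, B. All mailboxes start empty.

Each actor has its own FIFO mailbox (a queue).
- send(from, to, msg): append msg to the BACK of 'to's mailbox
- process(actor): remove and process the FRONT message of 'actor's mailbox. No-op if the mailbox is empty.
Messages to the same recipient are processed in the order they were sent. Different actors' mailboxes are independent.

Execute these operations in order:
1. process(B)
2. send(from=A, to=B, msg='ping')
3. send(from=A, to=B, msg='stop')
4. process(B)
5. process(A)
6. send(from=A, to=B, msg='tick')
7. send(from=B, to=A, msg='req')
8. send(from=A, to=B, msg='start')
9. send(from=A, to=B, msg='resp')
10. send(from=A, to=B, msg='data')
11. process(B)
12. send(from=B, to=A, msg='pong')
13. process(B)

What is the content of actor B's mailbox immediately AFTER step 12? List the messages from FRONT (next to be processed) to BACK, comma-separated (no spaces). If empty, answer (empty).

After 1 (process(B)): A:[] B:[]
After 2 (send(from=A, to=B, msg='ping')): A:[] B:[ping]
After 3 (send(from=A, to=B, msg='stop')): A:[] B:[ping,stop]
After 4 (process(B)): A:[] B:[stop]
After 5 (process(A)): A:[] B:[stop]
After 6 (send(from=A, to=B, msg='tick')): A:[] B:[stop,tick]
After 7 (send(from=B, to=A, msg='req')): A:[req] B:[stop,tick]
After 8 (send(from=A, to=B, msg='start')): A:[req] B:[stop,tick,start]
After 9 (send(from=A, to=B, msg='resp')): A:[req] B:[stop,tick,start,resp]
After 10 (send(from=A, to=B, msg='data')): A:[req] B:[stop,tick,start,resp,data]
After 11 (process(B)): A:[req] B:[tick,start,resp,data]
After 12 (send(from=B, to=A, msg='pong')): A:[req,pong] B:[tick,start,resp,data]

tick,start,resp,data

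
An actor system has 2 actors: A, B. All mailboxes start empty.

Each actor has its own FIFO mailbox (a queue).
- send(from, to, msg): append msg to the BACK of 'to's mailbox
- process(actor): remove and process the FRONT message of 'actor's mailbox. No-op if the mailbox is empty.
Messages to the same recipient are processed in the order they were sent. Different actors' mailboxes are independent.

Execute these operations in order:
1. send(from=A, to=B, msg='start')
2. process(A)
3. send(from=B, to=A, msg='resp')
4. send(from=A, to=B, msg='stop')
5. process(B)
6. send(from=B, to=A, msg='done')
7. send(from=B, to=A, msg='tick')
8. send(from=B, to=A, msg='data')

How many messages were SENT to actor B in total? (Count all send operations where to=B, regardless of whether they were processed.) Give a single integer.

Answer: 2

Derivation:
After 1 (send(from=A, to=B, msg='start')): A:[] B:[start]
After 2 (process(A)): A:[] B:[start]
After 3 (send(from=B, to=A, msg='resp')): A:[resp] B:[start]
After 4 (send(from=A, to=B, msg='stop')): A:[resp] B:[start,stop]
After 5 (process(B)): A:[resp] B:[stop]
After 6 (send(from=B, to=A, msg='done')): A:[resp,done] B:[stop]
After 7 (send(from=B, to=A, msg='tick')): A:[resp,done,tick] B:[stop]
After 8 (send(from=B, to=A, msg='data')): A:[resp,done,tick,data] B:[stop]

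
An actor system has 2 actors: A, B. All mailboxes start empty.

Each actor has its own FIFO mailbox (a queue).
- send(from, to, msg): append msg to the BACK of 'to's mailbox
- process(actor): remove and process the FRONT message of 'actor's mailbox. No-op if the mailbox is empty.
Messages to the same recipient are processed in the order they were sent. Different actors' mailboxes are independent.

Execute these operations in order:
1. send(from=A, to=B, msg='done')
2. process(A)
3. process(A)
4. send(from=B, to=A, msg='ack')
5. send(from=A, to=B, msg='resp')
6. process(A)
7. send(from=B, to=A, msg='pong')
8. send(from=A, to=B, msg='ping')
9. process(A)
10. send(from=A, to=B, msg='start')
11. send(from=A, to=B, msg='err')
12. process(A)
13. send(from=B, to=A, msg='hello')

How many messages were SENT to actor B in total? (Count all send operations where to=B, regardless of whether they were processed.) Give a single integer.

Answer: 5

Derivation:
After 1 (send(from=A, to=B, msg='done')): A:[] B:[done]
After 2 (process(A)): A:[] B:[done]
After 3 (process(A)): A:[] B:[done]
After 4 (send(from=B, to=A, msg='ack')): A:[ack] B:[done]
After 5 (send(from=A, to=B, msg='resp')): A:[ack] B:[done,resp]
After 6 (process(A)): A:[] B:[done,resp]
After 7 (send(from=B, to=A, msg='pong')): A:[pong] B:[done,resp]
After 8 (send(from=A, to=B, msg='ping')): A:[pong] B:[done,resp,ping]
After 9 (process(A)): A:[] B:[done,resp,ping]
After 10 (send(from=A, to=B, msg='start')): A:[] B:[done,resp,ping,start]
After 11 (send(from=A, to=B, msg='err')): A:[] B:[done,resp,ping,start,err]
After 12 (process(A)): A:[] B:[done,resp,ping,start,err]
After 13 (send(from=B, to=A, msg='hello')): A:[hello] B:[done,resp,ping,start,err]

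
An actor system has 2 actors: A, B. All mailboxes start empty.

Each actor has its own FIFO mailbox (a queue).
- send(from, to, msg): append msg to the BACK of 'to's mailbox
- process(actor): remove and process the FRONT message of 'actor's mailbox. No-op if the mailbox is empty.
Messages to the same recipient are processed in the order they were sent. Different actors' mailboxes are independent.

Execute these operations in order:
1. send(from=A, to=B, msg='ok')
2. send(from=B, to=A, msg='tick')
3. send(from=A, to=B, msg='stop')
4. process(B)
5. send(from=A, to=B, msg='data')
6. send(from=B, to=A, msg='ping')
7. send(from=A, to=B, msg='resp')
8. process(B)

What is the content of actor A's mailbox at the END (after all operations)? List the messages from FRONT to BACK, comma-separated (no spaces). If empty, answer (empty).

Answer: tick,ping

Derivation:
After 1 (send(from=A, to=B, msg='ok')): A:[] B:[ok]
After 2 (send(from=B, to=A, msg='tick')): A:[tick] B:[ok]
After 3 (send(from=A, to=B, msg='stop')): A:[tick] B:[ok,stop]
After 4 (process(B)): A:[tick] B:[stop]
After 5 (send(from=A, to=B, msg='data')): A:[tick] B:[stop,data]
After 6 (send(from=B, to=A, msg='ping')): A:[tick,ping] B:[stop,data]
After 7 (send(from=A, to=B, msg='resp')): A:[tick,ping] B:[stop,data,resp]
After 8 (process(B)): A:[tick,ping] B:[data,resp]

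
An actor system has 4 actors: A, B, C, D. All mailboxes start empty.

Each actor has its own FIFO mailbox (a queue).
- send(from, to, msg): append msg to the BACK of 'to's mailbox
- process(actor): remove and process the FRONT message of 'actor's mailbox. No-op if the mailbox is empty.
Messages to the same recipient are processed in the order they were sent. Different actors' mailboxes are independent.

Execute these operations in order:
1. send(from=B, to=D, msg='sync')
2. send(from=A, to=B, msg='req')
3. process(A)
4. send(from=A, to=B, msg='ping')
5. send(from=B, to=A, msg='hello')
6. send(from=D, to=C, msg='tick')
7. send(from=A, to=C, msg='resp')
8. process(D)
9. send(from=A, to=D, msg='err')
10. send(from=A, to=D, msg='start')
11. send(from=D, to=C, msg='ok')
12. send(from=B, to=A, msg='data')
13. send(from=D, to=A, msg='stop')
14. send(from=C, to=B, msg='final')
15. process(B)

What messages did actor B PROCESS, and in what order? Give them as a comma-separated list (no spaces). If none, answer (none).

Answer: req

Derivation:
After 1 (send(from=B, to=D, msg='sync')): A:[] B:[] C:[] D:[sync]
After 2 (send(from=A, to=B, msg='req')): A:[] B:[req] C:[] D:[sync]
After 3 (process(A)): A:[] B:[req] C:[] D:[sync]
After 4 (send(from=A, to=B, msg='ping')): A:[] B:[req,ping] C:[] D:[sync]
After 5 (send(from=B, to=A, msg='hello')): A:[hello] B:[req,ping] C:[] D:[sync]
After 6 (send(from=D, to=C, msg='tick')): A:[hello] B:[req,ping] C:[tick] D:[sync]
After 7 (send(from=A, to=C, msg='resp')): A:[hello] B:[req,ping] C:[tick,resp] D:[sync]
After 8 (process(D)): A:[hello] B:[req,ping] C:[tick,resp] D:[]
After 9 (send(from=A, to=D, msg='err')): A:[hello] B:[req,ping] C:[tick,resp] D:[err]
After 10 (send(from=A, to=D, msg='start')): A:[hello] B:[req,ping] C:[tick,resp] D:[err,start]
After 11 (send(from=D, to=C, msg='ok')): A:[hello] B:[req,ping] C:[tick,resp,ok] D:[err,start]
After 12 (send(from=B, to=A, msg='data')): A:[hello,data] B:[req,ping] C:[tick,resp,ok] D:[err,start]
After 13 (send(from=D, to=A, msg='stop')): A:[hello,data,stop] B:[req,ping] C:[tick,resp,ok] D:[err,start]
After 14 (send(from=C, to=B, msg='final')): A:[hello,data,stop] B:[req,ping,final] C:[tick,resp,ok] D:[err,start]
After 15 (process(B)): A:[hello,data,stop] B:[ping,final] C:[tick,resp,ok] D:[err,start]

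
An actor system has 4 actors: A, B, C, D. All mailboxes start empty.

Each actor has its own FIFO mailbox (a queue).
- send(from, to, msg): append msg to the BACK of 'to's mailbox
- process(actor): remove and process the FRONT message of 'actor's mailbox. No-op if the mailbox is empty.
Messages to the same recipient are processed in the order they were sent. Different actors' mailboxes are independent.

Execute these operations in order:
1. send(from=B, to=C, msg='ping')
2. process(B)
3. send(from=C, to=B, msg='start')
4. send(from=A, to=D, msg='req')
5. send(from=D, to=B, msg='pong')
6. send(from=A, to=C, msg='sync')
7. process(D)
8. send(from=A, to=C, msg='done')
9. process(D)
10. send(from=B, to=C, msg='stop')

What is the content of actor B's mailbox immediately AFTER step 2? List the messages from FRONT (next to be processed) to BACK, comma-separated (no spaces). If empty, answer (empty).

After 1 (send(from=B, to=C, msg='ping')): A:[] B:[] C:[ping] D:[]
After 2 (process(B)): A:[] B:[] C:[ping] D:[]

(empty)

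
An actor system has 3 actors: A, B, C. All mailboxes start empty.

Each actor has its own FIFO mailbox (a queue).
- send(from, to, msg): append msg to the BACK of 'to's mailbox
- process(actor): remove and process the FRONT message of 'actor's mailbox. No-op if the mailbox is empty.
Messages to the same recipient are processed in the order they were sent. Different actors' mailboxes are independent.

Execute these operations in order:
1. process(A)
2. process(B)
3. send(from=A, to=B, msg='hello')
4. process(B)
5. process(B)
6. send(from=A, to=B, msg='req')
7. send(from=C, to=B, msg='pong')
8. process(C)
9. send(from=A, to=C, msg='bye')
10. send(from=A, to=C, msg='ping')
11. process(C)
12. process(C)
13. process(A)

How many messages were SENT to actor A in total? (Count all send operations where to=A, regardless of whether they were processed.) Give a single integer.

Answer: 0

Derivation:
After 1 (process(A)): A:[] B:[] C:[]
After 2 (process(B)): A:[] B:[] C:[]
After 3 (send(from=A, to=B, msg='hello')): A:[] B:[hello] C:[]
After 4 (process(B)): A:[] B:[] C:[]
After 5 (process(B)): A:[] B:[] C:[]
After 6 (send(from=A, to=B, msg='req')): A:[] B:[req] C:[]
After 7 (send(from=C, to=B, msg='pong')): A:[] B:[req,pong] C:[]
After 8 (process(C)): A:[] B:[req,pong] C:[]
After 9 (send(from=A, to=C, msg='bye')): A:[] B:[req,pong] C:[bye]
After 10 (send(from=A, to=C, msg='ping')): A:[] B:[req,pong] C:[bye,ping]
After 11 (process(C)): A:[] B:[req,pong] C:[ping]
After 12 (process(C)): A:[] B:[req,pong] C:[]
After 13 (process(A)): A:[] B:[req,pong] C:[]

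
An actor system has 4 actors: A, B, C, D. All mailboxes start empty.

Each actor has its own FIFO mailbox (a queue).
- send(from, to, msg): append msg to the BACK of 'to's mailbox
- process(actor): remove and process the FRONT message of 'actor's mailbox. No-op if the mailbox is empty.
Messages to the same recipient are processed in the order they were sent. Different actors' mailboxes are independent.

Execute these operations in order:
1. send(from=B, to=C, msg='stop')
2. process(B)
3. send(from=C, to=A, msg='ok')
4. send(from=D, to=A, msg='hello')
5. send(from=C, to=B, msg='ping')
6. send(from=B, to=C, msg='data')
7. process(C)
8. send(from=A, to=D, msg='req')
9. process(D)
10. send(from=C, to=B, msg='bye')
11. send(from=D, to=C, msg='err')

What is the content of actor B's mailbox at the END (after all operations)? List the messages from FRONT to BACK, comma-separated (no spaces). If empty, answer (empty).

After 1 (send(from=B, to=C, msg='stop')): A:[] B:[] C:[stop] D:[]
After 2 (process(B)): A:[] B:[] C:[stop] D:[]
After 3 (send(from=C, to=A, msg='ok')): A:[ok] B:[] C:[stop] D:[]
After 4 (send(from=D, to=A, msg='hello')): A:[ok,hello] B:[] C:[stop] D:[]
After 5 (send(from=C, to=B, msg='ping')): A:[ok,hello] B:[ping] C:[stop] D:[]
After 6 (send(from=B, to=C, msg='data')): A:[ok,hello] B:[ping] C:[stop,data] D:[]
After 7 (process(C)): A:[ok,hello] B:[ping] C:[data] D:[]
After 8 (send(from=A, to=D, msg='req')): A:[ok,hello] B:[ping] C:[data] D:[req]
After 9 (process(D)): A:[ok,hello] B:[ping] C:[data] D:[]
After 10 (send(from=C, to=B, msg='bye')): A:[ok,hello] B:[ping,bye] C:[data] D:[]
After 11 (send(from=D, to=C, msg='err')): A:[ok,hello] B:[ping,bye] C:[data,err] D:[]

Answer: ping,bye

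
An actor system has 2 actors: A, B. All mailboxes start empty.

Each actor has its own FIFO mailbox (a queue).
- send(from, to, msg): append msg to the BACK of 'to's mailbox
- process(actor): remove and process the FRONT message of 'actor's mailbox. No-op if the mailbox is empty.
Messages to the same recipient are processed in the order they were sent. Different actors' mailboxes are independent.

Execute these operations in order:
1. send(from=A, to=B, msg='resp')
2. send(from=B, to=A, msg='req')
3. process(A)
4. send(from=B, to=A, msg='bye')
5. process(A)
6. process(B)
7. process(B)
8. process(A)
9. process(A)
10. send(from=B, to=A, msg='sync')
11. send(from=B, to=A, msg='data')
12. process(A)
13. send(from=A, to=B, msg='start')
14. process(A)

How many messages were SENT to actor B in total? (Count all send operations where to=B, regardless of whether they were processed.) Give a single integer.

After 1 (send(from=A, to=B, msg='resp')): A:[] B:[resp]
After 2 (send(from=B, to=A, msg='req')): A:[req] B:[resp]
After 3 (process(A)): A:[] B:[resp]
After 4 (send(from=B, to=A, msg='bye')): A:[bye] B:[resp]
After 5 (process(A)): A:[] B:[resp]
After 6 (process(B)): A:[] B:[]
After 7 (process(B)): A:[] B:[]
After 8 (process(A)): A:[] B:[]
After 9 (process(A)): A:[] B:[]
After 10 (send(from=B, to=A, msg='sync')): A:[sync] B:[]
After 11 (send(from=B, to=A, msg='data')): A:[sync,data] B:[]
After 12 (process(A)): A:[data] B:[]
After 13 (send(from=A, to=B, msg='start')): A:[data] B:[start]
After 14 (process(A)): A:[] B:[start]

Answer: 2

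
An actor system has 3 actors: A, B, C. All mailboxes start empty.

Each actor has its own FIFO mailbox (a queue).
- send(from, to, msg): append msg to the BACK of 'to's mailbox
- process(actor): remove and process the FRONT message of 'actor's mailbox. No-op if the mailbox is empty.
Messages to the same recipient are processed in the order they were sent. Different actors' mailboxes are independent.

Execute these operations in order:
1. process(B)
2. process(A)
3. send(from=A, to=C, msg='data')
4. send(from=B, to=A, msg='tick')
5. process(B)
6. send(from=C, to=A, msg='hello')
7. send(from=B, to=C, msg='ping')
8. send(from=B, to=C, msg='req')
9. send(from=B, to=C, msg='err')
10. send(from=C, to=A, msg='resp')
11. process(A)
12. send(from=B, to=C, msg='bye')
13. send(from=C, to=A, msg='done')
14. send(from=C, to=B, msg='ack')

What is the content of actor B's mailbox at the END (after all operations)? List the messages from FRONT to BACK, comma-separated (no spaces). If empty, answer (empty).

After 1 (process(B)): A:[] B:[] C:[]
After 2 (process(A)): A:[] B:[] C:[]
After 3 (send(from=A, to=C, msg='data')): A:[] B:[] C:[data]
After 4 (send(from=B, to=A, msg='tick')): A:[tick] B:[] C:[data]
After 5 (process(B)): A:[tick] B:[] C:[data]
After 6 (send(from=C, to=A, msg='hello')): A:[tick,hello] B:[] C:[data]
After 7 (send(from=B, to=C, msg='ping')): A:[tick,hello] B:[] C:[data,ping]
After 8 (send(from=B, to=C, msg='req')): A:[tick,hello] B:[] C:[data,ping,req]
After 9 (send(from=B, to=C, msg='err')): A:[tick,hello] B:[] C:[data,ping,req,err]
After 10 (send(from=C, to=A, msg='resp')): A:[tick,hello,resp] B:[] C:[data,ping,req,err]
After 11 (process(A)): A:[hello,resp] B:[] C:[data,ping,req,err]
After 12 (send(from=B, to=C, msg='bye')): A:[hello,resp] B:[] C:[data,ping,req,err,bye]
After 13 (send(from=C, to=A, msg='done')): A:[hello,resp,done] B:[] C:[data,ping,req,err,bye]
After 14 (send(from=C, to=B, msg='ack')): A:[hello,resp,done] B:[ack] C:[data,ping,req,err,bye]

Answer: ack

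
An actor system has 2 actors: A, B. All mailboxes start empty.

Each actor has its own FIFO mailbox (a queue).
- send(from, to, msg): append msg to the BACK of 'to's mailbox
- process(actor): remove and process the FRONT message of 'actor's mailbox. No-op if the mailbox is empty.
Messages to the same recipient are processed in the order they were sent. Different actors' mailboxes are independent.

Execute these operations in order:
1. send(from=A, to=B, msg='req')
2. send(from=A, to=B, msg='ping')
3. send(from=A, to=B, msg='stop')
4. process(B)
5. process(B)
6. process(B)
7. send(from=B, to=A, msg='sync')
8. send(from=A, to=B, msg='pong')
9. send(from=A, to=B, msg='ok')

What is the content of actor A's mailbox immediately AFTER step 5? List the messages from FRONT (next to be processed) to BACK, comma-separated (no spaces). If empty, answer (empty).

After 1 (send(from=A, to=B, msg='req')): A:[] B:[req]
After 2 (send(from=A, to=B, msg='ping')): A:[] B:[req,ping]
After 3 (send(from=A, to=B, msg='stop')): A:[] B:[req,ping,stop]
After 4 (process(B)): A:[] B:[ping,stop]
After 5 (process(B)): A:[] B:[stop]

(empty)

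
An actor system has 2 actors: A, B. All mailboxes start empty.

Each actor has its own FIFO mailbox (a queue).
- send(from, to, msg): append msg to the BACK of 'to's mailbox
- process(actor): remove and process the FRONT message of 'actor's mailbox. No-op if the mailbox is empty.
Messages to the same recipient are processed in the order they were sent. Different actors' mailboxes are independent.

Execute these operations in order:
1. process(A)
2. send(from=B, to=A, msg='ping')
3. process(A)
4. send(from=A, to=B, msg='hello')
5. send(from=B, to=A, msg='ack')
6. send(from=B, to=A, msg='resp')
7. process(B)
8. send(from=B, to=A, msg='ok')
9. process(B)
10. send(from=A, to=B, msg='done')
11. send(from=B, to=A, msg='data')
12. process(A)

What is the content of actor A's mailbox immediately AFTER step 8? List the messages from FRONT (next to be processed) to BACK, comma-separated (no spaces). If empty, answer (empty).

After 1 (process(A)): A:[] B:[]
After 2 (send(from=B, to=A, msg='ping')): A:[ping] B:[]
After 3 (process(A)): A:[] B:[]
After 4 (send(from=A, to=B, msg='hello')): A:[] B:[hello]
After 5 (send(from=B, to=A, msg='ack')): A:[ack] B:[hello]
After 6 (send(from=B, to=A, msg='resp')): A:[ack,resp] B:[hello]
After 7 (process(B)): A:[ack,resp] B:[]
After 8 (send(from=B, to=A, msg='ok')): A:[ack,resp,ok] B:[]

ack,resp,ok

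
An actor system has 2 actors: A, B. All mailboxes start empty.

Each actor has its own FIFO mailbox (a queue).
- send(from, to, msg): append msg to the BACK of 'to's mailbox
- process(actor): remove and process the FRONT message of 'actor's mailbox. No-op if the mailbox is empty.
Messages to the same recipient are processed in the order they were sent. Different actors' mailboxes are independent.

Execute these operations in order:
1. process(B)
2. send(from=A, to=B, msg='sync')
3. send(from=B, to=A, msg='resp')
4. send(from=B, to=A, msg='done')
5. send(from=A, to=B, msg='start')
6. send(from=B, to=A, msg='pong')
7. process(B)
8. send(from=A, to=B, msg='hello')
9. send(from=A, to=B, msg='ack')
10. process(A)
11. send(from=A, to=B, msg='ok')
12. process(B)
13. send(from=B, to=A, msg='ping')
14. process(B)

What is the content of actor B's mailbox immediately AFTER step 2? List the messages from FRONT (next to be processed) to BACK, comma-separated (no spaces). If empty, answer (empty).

After 1 (process(B)): A:[] B:[]
After 2 (send(from=A, to=B, msg='sync')): A:[] B:[sync]

sync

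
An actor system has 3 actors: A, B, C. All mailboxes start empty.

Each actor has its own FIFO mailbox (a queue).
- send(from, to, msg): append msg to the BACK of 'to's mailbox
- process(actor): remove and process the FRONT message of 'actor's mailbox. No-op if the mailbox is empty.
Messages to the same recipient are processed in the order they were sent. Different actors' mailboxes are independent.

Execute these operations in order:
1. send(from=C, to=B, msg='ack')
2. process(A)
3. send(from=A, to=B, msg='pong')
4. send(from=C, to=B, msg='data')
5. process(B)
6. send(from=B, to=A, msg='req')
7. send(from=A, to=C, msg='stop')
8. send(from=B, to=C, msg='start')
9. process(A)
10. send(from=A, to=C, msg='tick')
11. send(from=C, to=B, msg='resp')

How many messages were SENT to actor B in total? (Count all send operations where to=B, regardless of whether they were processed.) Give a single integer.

After 1 (send(from=C, to=B, msg='ack')): A:[] B:[ack] C:[]
After 2 (process(A)): A:[] B:[ack] C:[]
After 3 (send(from=A, to=B, msg='pong')): A:[] B:[ack,pong] C:[]
After 4 (send(from=C, to=B, msg='data')): A:[] B:[ack,pong,data] C:[]
After 5 (process(B)): A:[] B:[pong,data] C:[]
After 6 (send(from=B, to=A, msg='req')): A:[req] B:[pong,data] C:[]
After 7 (send(from=A, to=C, msg='stop')): A:[req] B:[pong,data] C:[stop]
After 8 (send(from=B, to=C, msg='start')): A:[req] B:[pong,data] C:[stop,start]
After 9 (process(A)): A:[] B:[pong,data] C:[stop,start]
After 10 (send(from=A, to=C, msg='tick')): A:[] B:[pong,data] C:[stop,start,tick]
After 11 (send(from=C, to=B, msg='resp')): A:[] B:[pong,data,resp] C:[stop,start,tick]

Answer: 4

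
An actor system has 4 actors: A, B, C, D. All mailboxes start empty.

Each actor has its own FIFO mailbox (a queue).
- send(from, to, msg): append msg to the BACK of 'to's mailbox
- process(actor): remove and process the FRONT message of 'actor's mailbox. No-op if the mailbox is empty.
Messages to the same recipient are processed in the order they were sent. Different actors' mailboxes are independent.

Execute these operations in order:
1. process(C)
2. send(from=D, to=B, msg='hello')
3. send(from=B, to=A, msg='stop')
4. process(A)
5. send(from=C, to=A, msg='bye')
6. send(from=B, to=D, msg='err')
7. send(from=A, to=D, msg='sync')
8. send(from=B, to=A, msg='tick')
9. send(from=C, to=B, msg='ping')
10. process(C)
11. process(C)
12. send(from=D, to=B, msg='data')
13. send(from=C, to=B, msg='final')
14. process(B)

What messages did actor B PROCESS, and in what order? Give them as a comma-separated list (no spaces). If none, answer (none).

Answer: hello

Derivation:
After 1 (process(C)): A:[] B:[] C:[] D:[]
After 2 (send(from=D, to=B, msg='hello')): A:[] B:[hello] C:[] D:[]
After 3 (send(from=B, to=A, msg='stop')): A:[stop] B:[hello] C:[] D:[]
After 4 (process(A)): A:[] B:[hello] C:[] D:[]
After 5 (send(from=C, to=A, msg='bye')): A:[bye] B:[hello] C:[] D:[]
After 6 (send(from=B, to=D, msg='err')): A:[bye] B:[hello] C:[] D:[err]
After 7 (send(from=A, to=D, msg='sync')): A:[bye] B:[hello] C:[] D:[err,sync]
After 8 (send(from=B, to=A, msg='tick')): A:[bye,tick] B:[hello] C:[] D:[err,sync]
After 9 (send(from=C, to=B, msg='ping')): A:[bye,tick] B:[hello,ping] C:[] D:[err,sync]
After 10 (process(C)): A:[bye,tick] B:[hello,ping] C:[] D:[err,sync]
After 11 (process(C)): A:[bye,tick] B:[hello,ping] C:[] D:[err,sync]
After 12 (send(from=D, to=B, msg='data')): A:[bye,tick] B:[hello,ping,data] C:[] D:[err,sync]
After 13 (send(from=C, to=B, msg='final')): A:[bye,tick] B:[hello,ping,data,final] C:[] D:[err,sync]
After 14 (process(B)): A:[bye,tick] B:[ping,data,final] C:[] D:[err,sync]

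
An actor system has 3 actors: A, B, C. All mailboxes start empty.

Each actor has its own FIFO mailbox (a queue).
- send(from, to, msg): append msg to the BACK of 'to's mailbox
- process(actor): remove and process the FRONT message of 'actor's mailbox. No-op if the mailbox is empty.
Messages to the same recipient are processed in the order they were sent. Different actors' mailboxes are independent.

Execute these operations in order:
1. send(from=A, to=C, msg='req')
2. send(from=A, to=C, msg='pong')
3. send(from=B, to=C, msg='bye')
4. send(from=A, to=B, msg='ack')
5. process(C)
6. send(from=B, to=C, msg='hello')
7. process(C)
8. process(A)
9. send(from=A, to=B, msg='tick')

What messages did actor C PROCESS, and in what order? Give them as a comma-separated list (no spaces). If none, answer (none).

Answer: req,pong

Derivation:
After 1 (send(from=A, to=C, msg='req')): A:[] B:[] C:[req]
After 2 (send(from=A, to=C, msg='pong')): A:[] B:[] C:[req,pong]
After 3 (send(from=B, to=C, msg='bye')): A:[] B:[] C:[req,pong,bye]
After 4 (send(from=A, to=B, msg='ack')): A:[] B:[ack] C:[req,pong,bye]
After 5 (process(C)): A:[] B:[ack] C:[pong,bye]
After 6 (send(from=B, to=C, msg='hello')): A:[] B:[ack] C:[pong,bye,hello]
After 7 (process(C)): A:[] B:[ack] C:[bye,hello]
After 8 (process(A)): A:[] B:[ack] C:[bye,hello]
After 9 (send(from=A, to=B, msg='tick')): A:[] B:[ack,tick] C:[bye,hello]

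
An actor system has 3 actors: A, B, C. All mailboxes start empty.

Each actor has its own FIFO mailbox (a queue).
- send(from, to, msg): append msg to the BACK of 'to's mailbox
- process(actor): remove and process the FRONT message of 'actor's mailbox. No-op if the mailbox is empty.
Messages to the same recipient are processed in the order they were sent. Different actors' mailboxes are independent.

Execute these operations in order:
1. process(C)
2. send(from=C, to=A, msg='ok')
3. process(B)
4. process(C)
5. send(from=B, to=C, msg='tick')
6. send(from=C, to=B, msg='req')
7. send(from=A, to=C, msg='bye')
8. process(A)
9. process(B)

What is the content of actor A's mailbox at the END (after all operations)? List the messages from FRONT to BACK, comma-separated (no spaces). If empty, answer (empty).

After 1 (process(C)): A:[] B:[] C:[]
After 2 (send(from=C, to=A, msg='ok')): A:[ok] B:[] C:[]
After 3 (process(B)): A:[ok] B:[] C:[]
After 4 (process(C)): A:[ok] B:[] C:[]
After 5 (send(from=B, to=C, msg='tick')): A:[ok] B:[] C:[tick]
After 6 (send(from=C, to=B, msg='req')): A:[ok] B:[req] C:[tick]
After 7 (send(from=A, to=C, msg='bye')): A:[ok] B:[req] C:[tick,bye]
After 8 (process(A)): A:[] B:[req] C:[tick,bye]
After 9 (process(B)): A:[] B:[] C:[tick,bye]

Answer: (empty)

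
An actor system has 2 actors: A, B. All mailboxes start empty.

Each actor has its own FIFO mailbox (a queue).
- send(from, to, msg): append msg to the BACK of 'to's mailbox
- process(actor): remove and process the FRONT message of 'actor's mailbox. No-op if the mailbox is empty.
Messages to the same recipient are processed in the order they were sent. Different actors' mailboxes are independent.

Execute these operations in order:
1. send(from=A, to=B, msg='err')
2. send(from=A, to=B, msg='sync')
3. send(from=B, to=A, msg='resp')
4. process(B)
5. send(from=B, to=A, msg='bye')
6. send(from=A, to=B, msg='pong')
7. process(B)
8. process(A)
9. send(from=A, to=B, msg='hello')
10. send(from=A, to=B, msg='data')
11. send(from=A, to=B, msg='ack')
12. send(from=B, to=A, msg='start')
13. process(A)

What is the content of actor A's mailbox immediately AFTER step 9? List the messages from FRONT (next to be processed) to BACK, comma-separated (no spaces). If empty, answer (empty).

After 1 (send(from=A, to=B, msg='err')): A:[] B:[err]
After 2 (send(from=A, to=B, msg='sync')): A:[] B:[err,sync]
After 3 (send(from=B, to=A, msg='resp')): A:[resp] B:[err,sync]
After 4 (process(B)): A:[resp] B:[sync]
After 5 (send(from=B, to=A, msg='bye')): A:[resp,bye] B:[sync]
After 6 (send(from=A, to=B, msg='pong')): A:[resp,bye] B:[sync,pong]
After 7 (process(B)): A:[resp,bye] B:[pong]
After 8 (process(A)): A:[bye] B:[pong]
After 9 (send(from=A, to=B, msg='hello')): A:[bye] B:[pong,hello]

bye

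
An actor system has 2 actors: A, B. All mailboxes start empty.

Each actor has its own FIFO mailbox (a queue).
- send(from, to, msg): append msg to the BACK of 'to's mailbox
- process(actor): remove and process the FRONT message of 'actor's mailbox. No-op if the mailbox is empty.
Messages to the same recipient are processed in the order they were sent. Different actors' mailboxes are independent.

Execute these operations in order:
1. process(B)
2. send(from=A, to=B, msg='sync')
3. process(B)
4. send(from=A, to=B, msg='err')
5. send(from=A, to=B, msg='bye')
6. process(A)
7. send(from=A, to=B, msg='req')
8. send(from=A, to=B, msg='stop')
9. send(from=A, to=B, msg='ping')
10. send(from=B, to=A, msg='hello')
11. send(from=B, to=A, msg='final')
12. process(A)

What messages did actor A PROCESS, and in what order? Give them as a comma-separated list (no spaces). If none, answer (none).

After 1 (process(B)): A:[] B:[]
After 2 (send(from=A, to=B, msg='sync')): A:[] B:[sync]
After 3 (process(B)): A:[] B:[]
After 4 (send(from=A, to=B, msg='err')): A:[] B:[err]
After 5 (send(from=A, to=B, msg='bye')): A:[] B:[err,bye]
After 6 (process(A)): A:[] B:[err,bye]
After 7 (send(from=A, to=B, msg='req')): A:[] B:[err,bye,req]
After 8 (send(from=A, to=B, msg='stop')): A:[] B:[err,bye,req,stop]
After 9 (send(from=A, to=B, msg='ping')): A:[] B:[err,bye,req,stop,ping]
After 10 (send(from=B, to=A, msg='hello')): A:[hello] B:[err,bye,req,stop,ping]
After 11 (send(from=B, to=A, msg='final')): A:[hello,final] B:[err,bye,req,stop,ping]
After 12 (process(A)): A:[final] B:[err,bye,req,stop,ping]

Answer: hello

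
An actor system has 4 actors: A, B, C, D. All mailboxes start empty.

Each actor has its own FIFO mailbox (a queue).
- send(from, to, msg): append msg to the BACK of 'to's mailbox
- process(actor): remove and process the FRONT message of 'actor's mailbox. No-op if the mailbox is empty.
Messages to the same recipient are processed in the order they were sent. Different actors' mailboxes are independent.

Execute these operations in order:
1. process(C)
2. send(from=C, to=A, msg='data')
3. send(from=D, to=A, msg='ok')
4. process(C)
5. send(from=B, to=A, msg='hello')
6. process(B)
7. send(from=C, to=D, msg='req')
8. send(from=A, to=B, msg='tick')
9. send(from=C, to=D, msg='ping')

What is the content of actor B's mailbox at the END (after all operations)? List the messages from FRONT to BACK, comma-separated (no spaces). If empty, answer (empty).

Answer: tick

Derivation:
After 1 (process(C)): A:[] B:[] C:[] D:[]
After 2 (send(from=C, to=A, msg='data')): A:[data] B:[] C:[] D:[]
After 3 (send(from=D, to=A, msg='ok')): A:[data,ok] B:[] C:[] D:[]
After 4 (process(C)): A:[data,ok] B:[] C:[] D:[]
After 5 (send(from=B, to=A, msg='hello')): A:[data,ok,hello] B:[] C:[] D:[]
After 6 (process(B)): A:[data,ok,hello] B:[] C:[] D:[]
After 7 (send(from=C, to=D, msg='req')): A:[data,ok,hello] B:[] C:[] D:[req]
After 8 (send(from=A, to=B, msg='tick')): A:[data,ok,hello] B:[tick] C:[] D:[req]
After 9 (send(from=C, to=D, msg='ping')): A:[data,ok,hello] B:[tick] C:[] D:[req,ping]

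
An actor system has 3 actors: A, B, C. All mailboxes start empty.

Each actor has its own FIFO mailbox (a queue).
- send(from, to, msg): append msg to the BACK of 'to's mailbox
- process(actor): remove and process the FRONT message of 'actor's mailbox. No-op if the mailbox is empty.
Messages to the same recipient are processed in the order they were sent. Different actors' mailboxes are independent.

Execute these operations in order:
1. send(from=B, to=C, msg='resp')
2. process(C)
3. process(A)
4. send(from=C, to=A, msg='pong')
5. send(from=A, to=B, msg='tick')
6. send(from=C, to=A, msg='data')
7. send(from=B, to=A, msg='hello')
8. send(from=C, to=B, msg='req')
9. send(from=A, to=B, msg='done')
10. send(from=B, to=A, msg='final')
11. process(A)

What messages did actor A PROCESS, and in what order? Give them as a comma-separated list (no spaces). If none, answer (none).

After 1 (send(from=B, to=C, msg='resp')): A:[] B:[] C:[resp]
After 2 (process(C)): A:[] B:[] C:[]
After 3 (process(A)): A:[] B:[] C:[]
After 4 (send(from=C, to=A, msg='pong')): A:[pong] B:[] C:[]
After 5 (send(from=A, to=B, msg='tick')): A:[pong] B:[tick] C:[]
After 6 (send(from=C, to=A, msg='data')): A:[pong,data] B:[tick] C:[]
After 7 (send(from=B, to=A, msg='hello')): A:[pong,data,hello] B:[tick] C:[]
After 8 (send(from=C, to=B, msg='req')): A:[pong,data,hello] B:[tick,req] C:[]
After 9 (send(from=A, to=B, msg='done')): A:[pong,data,hello] B:[tick,req,done] C:[]
After 10 (send(from=B, to=A, msg='final')): A:[pong,data,hello,final] B:[tick,req,done] C:[]
After 11 (process(A)): A:[data,hello,final] B:[tick,req,done] C:[]

Answer: pong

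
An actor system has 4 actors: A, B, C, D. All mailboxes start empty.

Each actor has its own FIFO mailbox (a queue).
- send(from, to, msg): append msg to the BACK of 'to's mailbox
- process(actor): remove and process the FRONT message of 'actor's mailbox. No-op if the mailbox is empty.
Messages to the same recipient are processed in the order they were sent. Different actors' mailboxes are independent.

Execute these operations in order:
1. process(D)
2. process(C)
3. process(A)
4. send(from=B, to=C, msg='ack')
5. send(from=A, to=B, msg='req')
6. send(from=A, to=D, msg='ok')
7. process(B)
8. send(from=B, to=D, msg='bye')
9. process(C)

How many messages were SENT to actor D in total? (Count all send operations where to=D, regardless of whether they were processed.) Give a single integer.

After 1 (process(D)): A:[] B:[] C:[] D:[]
After 2 (process(C)): A:[] B:[] C:[] D:[]
After 3 (process(A)): A:[] B:[] C:[] D:[]
After 4 (send(from=B, to=C, msg='ack')): A:[] B:[] C:[ack] D:[]
After 5 (send(from=A, to=B, msg='req')): A:[] B:[req] C:[ack] D:[]
After 6 (send(from=A, to=D, msg='ok')): A:[] B:[req] C:[ack] D:[ok]
After 7 (process(B)): A:[] B:[] C:[ack] D:[ok]
After 8 (send(from=B, to=D, msg='bye')): A:[] B:[] C:[ack] D:[ok,bye]
After 9 (process(C)): A:[] B:[] C:[] D:[ok,bye]

Answer: 2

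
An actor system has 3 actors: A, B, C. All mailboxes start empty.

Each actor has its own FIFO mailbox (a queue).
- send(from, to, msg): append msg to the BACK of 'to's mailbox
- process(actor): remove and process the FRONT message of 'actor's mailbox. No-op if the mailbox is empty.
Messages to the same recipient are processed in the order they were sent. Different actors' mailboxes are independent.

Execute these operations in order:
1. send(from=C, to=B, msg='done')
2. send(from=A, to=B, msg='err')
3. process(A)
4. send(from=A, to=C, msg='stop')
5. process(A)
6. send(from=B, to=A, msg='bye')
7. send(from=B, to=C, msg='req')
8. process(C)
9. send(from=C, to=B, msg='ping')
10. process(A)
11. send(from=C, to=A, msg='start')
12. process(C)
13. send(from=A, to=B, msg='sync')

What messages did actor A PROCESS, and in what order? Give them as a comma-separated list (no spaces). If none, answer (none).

After 1 (send(from=C, to=B, msg='done')): A:[] B:[done] C:[]
After 2 (send(from=A, to=B, msg='err')): A:[] B:[done,err] C:[]
After 3 (process(A)): A:[] B:[done,err] C:[]
After 4 (send(from=A, to=C, msg='stop')): A:[] B:[done,err] C:[stop]
After 5 (process(A)): A:[] B:[done,err] C:[stop]
After 6 (send(from=B, to=A, msg='bye')): A:[bye] B:[done,err] C:[stop]
After 7 (send(from=B, to=C, msg='req')): A:[bye] B:[done,err] C:[stop,req]
After 8 (process(C)): A:[bye] B:[done,err] C:[req]
After 9 (send(from=C, to=B, msg='ping')): A:[bye] B:[done,err,ping] C:[req]
After 10 (process(A)): A:[] B:[done,err,ping] C:[req]
After 11 (send(from=C, to=A, msg='start')): A:[start] B:[done,err,ping] C:[req]
After 12 (process(C)): A:[start] B:[done,err,ping] C:[]
After 13 (send(from=A, to=B, msg='sync')): A:[start] B:[done,err,ping,sync] C:[]

Answer: bye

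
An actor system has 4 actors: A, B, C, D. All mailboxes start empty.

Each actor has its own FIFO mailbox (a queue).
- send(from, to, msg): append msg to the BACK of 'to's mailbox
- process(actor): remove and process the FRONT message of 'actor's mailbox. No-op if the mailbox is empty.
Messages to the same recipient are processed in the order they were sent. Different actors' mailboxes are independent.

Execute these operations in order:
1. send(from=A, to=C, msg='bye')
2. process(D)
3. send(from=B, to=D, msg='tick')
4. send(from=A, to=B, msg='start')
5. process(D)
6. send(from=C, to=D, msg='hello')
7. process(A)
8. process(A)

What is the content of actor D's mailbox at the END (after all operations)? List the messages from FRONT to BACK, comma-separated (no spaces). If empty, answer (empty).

Answer: hello

Derivation:
After 1 (send(from=A, to=C, msg='bye')): A:[] B:[] C:[bye] D:[]
After 2 (process(D)): A:[] B:[] C:[bye] D:[]
After 3 (send(from=B, to=D, msg='tick')): A:[] B:[] C:[bye] D:[tick]
After 4 (send(from=A, to=B, msg='start')): A:[] B:[start] C:[bye] D:[tick]
After 5 (process(D)): A:[] B:[start] C:[bye] D:[]
After 6 (send(from=C, to=D, msg='hello')): A:[] B:[start] C:[bye] D:[hello]
After 7 (process(A)): A:[] B:[start] C:[bye] D:[hello]
After 8 (process(A)): A:[] B:[start] C:[bye] D:[hello]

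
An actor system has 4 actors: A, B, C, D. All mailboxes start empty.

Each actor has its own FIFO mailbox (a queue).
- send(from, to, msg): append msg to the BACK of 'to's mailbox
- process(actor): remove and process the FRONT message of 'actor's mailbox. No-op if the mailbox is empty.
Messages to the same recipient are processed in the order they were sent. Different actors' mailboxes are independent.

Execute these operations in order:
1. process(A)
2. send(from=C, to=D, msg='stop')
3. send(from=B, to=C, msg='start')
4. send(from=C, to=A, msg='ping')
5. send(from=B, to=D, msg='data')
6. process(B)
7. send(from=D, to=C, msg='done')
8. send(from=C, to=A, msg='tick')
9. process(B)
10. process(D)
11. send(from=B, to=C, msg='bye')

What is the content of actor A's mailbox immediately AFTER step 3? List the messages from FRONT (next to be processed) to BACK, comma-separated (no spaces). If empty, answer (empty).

After 1 (process(A)): A:[] B:[] C:[] D:[]
After 2 (send(from=C, to=D, msg='stop')): A:[] B:[] C:[] D:[stop]
After 3 (send(from=B, to=C, msg='start')): A:[] B:[] C:[start] D:[stop]

(empty)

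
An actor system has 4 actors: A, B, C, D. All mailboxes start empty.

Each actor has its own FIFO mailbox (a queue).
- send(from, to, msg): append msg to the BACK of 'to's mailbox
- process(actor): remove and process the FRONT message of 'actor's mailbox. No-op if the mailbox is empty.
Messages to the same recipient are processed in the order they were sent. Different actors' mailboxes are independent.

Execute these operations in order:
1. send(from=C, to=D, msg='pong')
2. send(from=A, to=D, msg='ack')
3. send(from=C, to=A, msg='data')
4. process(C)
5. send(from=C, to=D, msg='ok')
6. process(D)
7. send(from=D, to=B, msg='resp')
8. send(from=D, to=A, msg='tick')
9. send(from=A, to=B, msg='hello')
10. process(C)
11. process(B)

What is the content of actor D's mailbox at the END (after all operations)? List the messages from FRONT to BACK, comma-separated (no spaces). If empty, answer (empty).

Answer: ack,ok

Derivation:
After 1 (send(from=C, to=D, msg='pong')): A:[] B:[] C:[] D:[pong]
After 2 (send(from=A, to=D, msg='ack')): A:[] B:[] C:[] D:[pong,ack]
After 3 (send(from=C, to=A, msg='data')): A:[data] B:[] C:[] D:[pong,ack]
After 4 (process(C)): A:[data] B:[] C:[] D:[pong,ack]
After 5 (send(from=C, to=D, msg='ok')): A:[data] B:[] C:[] D:[pong,ack,ok]
After 6 (process(D)): A:[data] B:[] C:[] D:[ack,ok]
After 7 (send(from=D, to=B, msg='resp')): A:[data] B:[resp] C:[] D:[ack,ok]
After 8 (send(from=D, to=A, msg='tick')): A:[data,tick] B:[resp] C:[] D:[ack,ok]
After 9 (send(from=A, to=B, msg='hello')): A:[data,tick] B:[resp,hello] C:[] D:[ack,ok]
After 10 (process(C)): A:[data,tick] B:[resp,hello] C:[] D:[ack,ok]
After 11 (process(B)): A:[data,tick] B:[hello] C:[] D:[ack,ok]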